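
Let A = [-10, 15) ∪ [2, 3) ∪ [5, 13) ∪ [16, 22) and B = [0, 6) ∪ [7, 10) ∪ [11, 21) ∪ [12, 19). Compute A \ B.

[-10, 0) ∪ [6, 7) ∪ [10, 11) ∪ [21, 22)

A, merged: [-10, 15), [16, 22).
B, merged: [0, 6), [7, 10), [11, 21).
[-10, 15) \ B = [-10, 0), [6, 7), [10, 11).
[16, 22) \ B = [21, 22).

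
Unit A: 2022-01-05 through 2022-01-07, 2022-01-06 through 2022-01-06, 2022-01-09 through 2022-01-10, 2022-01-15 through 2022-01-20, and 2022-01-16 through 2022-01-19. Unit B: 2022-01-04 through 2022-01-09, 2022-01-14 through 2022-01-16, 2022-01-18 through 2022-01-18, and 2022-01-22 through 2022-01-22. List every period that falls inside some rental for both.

2022-01-05 through 2022-01-07, 2022-01-09 through 2022-01-09, 2022-01-15 through 2022-01-16, 2022-01-18 through 2022-01-18

Merge the first list: 2022-01-05 through 2022-01-07, 2022-01-09 through 2022-01-10, 2022-01-15 through 2022-01-20.
2022-01-05 through 2022-01-07 ∩ B → 2022-01-05 through 2022-01-07.
2022-01-09 through 2022-01-10 ∩ B → 2022-01-09 through 2022-01-09.
2022-01-15 through 2022-01-20 ∩ B → 2022-01-15 through 2022-01-16, 2022-01-18 through 2022-01-18.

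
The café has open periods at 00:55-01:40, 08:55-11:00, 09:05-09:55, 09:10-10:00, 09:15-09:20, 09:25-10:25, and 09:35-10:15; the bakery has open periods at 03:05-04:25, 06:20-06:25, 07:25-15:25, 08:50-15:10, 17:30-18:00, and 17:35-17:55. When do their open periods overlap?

08:55–11:00

First set merges to 00:55–01:40, 08:55–11:00.
Second set merges to 03:05–04:25, 06:20–06:25, 07:25–15:25, 17:30–18:00.
00:55–01:40 meets no B interval.
08:55–11:00 ∩ B → 08:55–11:00.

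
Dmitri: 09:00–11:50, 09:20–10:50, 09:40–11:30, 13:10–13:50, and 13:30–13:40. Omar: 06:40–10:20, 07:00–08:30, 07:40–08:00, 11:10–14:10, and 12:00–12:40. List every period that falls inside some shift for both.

First set merges to 09:00–11:50, 13:10–13:50.
Second set merges to 06:40–10:20, 11:10–14:10.
09:00–11:50 meets the second set on 09:00–10:20, 11:10–11:50.
13:10–13:50 meets the second set on 13:10–13:50.

09:00–10:20, 11:10–11:50, 13:10–13:50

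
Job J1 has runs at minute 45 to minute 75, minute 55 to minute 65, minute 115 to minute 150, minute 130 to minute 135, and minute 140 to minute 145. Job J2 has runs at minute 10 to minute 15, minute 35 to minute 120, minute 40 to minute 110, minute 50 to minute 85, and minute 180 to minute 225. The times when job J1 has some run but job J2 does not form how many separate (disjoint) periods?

First set merges to minute 45 to minute 75, minute 115 to minute 150.
Second set merges to minute 10 to minute 15, minute 35 to minute 120, minute 180 to minute 225.
A \ B = minute 120 to minute 150.
That is 1 disjoint piece.

1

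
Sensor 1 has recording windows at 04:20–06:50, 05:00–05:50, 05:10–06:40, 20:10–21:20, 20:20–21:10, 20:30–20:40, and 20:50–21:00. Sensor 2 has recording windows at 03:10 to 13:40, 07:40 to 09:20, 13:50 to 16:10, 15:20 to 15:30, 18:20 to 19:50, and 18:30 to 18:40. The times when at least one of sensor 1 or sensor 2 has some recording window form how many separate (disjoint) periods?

Merge the first list: 04:20–06:50, 20:10–21:20.
Merge the second list: 03:10–13:40, 13:50–16:10, 18:20–19:50.
A ∪ B = 03:10–13:40, 13:50–16:10, 18:20–19:50, 20:10–21:20.
That is 4 disjoint pieces.

4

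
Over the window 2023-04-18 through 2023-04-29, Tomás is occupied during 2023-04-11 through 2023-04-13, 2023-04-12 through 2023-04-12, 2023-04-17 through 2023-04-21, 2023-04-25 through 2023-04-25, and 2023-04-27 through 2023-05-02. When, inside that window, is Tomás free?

2023-04-22 through 2023-04-24, 2023-04-26 through 2023-04-26

The merged coverage is 2023-04-11 through 2023-04-13, 2023-04-17 through 2023-04-21, 2023-04-25 through 2023-04-25, 2023-04-27 through 2023-05-02.
Complement within 2023-04-18 through 2023-04-29: 2023-04-22 through 2023-04-24, 2023-04-26 through 2023-04-26.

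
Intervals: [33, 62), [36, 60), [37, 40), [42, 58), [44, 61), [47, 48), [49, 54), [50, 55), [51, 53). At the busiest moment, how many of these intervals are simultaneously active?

Sweep endpoints in order; track running count of active intervals.
Peak of 7 reached at 51.

7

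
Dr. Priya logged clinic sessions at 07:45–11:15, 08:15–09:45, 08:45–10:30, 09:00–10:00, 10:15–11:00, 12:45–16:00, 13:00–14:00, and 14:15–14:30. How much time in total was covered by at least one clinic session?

6 h 45 min

Merged: 07:45–11:15, 12:45–16:00.
Lengths: 3 h 30 min + 3 h 15 min = 6 h 45 min.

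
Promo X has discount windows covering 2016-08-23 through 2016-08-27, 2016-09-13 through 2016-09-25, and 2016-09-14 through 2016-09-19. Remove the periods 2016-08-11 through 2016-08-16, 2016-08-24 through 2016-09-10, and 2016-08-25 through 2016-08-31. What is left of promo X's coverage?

2016-08-23 through 2016-08-23, 2016-09-13 through 2016-09-25

Merge the first list: 2016-08-23 through 2016-08-27, 2016-09-13 through 2016-09-25.
Merge the second list: 2016-08-11 through 2016-08-16, 2016-08-24 through 2016-09-10.
2016-08-23 through 2016-08-27 \ B = 2016-08-23 through 2016-08-23.
2016-09-13 through 2016-09-25: nothing removed.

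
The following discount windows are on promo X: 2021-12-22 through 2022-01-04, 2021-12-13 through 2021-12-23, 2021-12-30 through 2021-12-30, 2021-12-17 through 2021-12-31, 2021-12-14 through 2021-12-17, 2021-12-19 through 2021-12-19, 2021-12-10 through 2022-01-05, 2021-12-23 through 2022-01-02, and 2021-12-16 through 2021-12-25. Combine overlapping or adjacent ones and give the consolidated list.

2021-12-10 through 2022-01-05

Sort by start: 2021-12-10 through 2022-01-05, 2021-12-13 through 2021-12-23, 2021-12-14 through 2021-12-17, 2021-12-16 through 2021-12-25, 2021-12-17 through 2021-12-31, 2021-12-19 through 2021-12-19, 2021-12-22 through 2022-01-04, 2021-12-23 through 2022-01-02, 2021-12-30 through 2021-12-30.
2021-12-13 through 2021-12-23 overlaps/touches 2021-12-10 through 2022-01-05 → extend to 2021-12-10 through 2022-01-05.
2021-12-14 through 2021-12-17 overlaps/touches 2021-12-10 through 2022-01-05 → extend to 2021-12-10 through 2022-01-05.
2021-12-16 through 2021-12-25 overlaps/touches 2021-12-10 through 2022-01-05 → extend to 2021-12-10 through 2022-01-05.
2021-12-17 through 2021-12-31 overlaps/touches 2021-12-10 through 2022-01-05 → extend to 2021-12-10 through 2022-01-05.
2021-12-19 through 2021-12-19 overlaps/touches 2021-12-10 through 2022-01-05 → extend to 2021-12-10 through 2022-01-05.
2021-12-22 through 2022-01-04 overlaps/touches 2021-12-10 through 2022-01-05 → extend to 2021-12-10 through 2022-01-05.
2021-12-23 through 2022-01-02 overlaps/touches 2021-12-10 through 2022-01-05 → extend to 2021-12-10 through 2022-01-05.
2021-12-30 through 2021-12-30 overlaps/touches 2021-12-10 through 2022-01-05 → extend to 2021-12-10 through 2022-01-05.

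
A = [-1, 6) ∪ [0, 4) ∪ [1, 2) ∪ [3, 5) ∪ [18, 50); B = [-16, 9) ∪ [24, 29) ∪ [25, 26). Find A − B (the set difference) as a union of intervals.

First set merges to [-1, 6), [18, 50).
Second set merges to [-16, 9), [24, 29).
[-1, 6): entirely removed.
[18, 50) \ B = [18, 24), [29, 50).

[18, 24) ∪ [29, 50)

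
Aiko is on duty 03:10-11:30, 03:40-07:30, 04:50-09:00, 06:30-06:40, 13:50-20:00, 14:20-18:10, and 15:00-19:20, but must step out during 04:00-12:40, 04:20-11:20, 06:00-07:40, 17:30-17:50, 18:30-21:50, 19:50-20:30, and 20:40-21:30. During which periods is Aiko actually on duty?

03:10–04:00, 13:50–17:30, 17:50–18:30

Merge the first list: 03:10–11:30, 13:50–20:00.
Merge the second list: 04:00–12:40, 17:30–17:50, 18:30–21:50.
03:10–11:30 with B removed leaves 03:10–04:00.
13:50–20:00 with B removed leaves 13:50–17:30, 17:50–18:30.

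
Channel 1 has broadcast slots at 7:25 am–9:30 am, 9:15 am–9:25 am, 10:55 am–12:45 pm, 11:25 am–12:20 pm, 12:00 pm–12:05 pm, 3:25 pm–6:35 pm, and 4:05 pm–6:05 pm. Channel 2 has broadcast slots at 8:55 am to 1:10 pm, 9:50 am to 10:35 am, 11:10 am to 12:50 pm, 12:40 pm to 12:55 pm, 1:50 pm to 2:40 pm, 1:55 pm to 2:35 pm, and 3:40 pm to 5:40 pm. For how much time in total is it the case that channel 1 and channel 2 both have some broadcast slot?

4 h 25 min

A, merged: 7:25 am–9:30 am, 10:55 am–12:45 pm, 3:25 pm–6:35 pm.
B, merged: 8:55 am–1:10 pm, 1:50 pm–2:40 pm, 3:40 pm–5:40 pm.
A ∩ B = 8:55 am–9:30 am, 10:55 am–12:45 pm, 3:40 pm–5:40 pm.
Total: 35 min + 1 h 50 min + 2 h = 4 h 25 min.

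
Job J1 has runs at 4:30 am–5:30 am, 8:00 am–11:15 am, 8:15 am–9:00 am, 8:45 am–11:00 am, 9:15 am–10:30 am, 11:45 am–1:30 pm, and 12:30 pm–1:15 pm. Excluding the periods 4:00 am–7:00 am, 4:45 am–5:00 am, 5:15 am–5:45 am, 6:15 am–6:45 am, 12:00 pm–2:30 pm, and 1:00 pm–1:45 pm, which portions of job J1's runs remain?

A, merged: 4:30 am-5:30 am, 8:00 am-11:15 am, 11:45 am-1:30 pm.
B, merged: 4:00 am-7:00 am, 12:00 pm-2:30 pm.
4:30 am-5:30 am: fully covered by B → removed.
8:00 am-11:15 am: no B overlap → unchanged.
11:45 am-1:30 pm minus B → 11:45 am-12:00 pm.

8:00 am-11:15 am, 11:45 am-12:00 pm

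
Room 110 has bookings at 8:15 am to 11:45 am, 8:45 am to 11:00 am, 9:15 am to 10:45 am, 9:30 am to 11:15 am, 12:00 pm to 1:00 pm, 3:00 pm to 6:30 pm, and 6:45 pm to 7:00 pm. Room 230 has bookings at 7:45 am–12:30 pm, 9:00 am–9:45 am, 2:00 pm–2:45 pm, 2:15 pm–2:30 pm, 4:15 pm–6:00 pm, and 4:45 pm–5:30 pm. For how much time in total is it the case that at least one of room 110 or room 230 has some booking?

First set merges to 8:15 am–11:45 am, 12:00 pm–1:00 pm, 3:00 pm–6:30 pm, 6:45 pm–7:00 pm.
Second set merges to 7:45 am–12:30 pm, 2:00 pm–2:45 pm, 4:15 pm–6:00 pm.
A ∪ B = 7:45 am–1:00 pm, 2:00 pm–2:45 pm, 3:00 pm–6:30 pm, 6:45 pm–7:00 pm.
Total: 5 h 15 min + 45 min + 3 h 30 min + 15 min = 9 h 45 min.

9 h 45 min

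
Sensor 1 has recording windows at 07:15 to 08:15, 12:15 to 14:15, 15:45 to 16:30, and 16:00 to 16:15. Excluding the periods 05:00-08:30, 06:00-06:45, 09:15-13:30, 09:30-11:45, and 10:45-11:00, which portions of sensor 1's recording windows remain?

Merge the first list: 07:15-08:15, 12:15-14:15, 15:45-16:30.
Merge the second list: 05:00-08:30, 09:15-13:30.
07:15-08:15: fully covered by B → removed.
12:15-14:15 minus B → 13:30-14:15.
15:45-16:30: no B overlap → unchanged.

13:30-14:15, 15:45-16:30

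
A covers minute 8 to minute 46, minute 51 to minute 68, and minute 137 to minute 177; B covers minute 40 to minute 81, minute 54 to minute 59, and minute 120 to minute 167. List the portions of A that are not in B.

Merge the second list: minute 40 to minute 81, minute 120 to minute 167.
minute 8 to minute 46 with B removed leaves minute 8 to minute 40.
minute 51 to minute 68 lies entirely inside B → drops out.
minute 137 to minute 177 with B removed leaves minute 167 to minute 177.

minute 8 to minute 40, minute 167 to minute 177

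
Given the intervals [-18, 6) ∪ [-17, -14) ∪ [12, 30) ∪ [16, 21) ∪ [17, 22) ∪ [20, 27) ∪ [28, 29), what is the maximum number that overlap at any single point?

4

At 20, 4 of the intervals are simultaneously active.
No point has more.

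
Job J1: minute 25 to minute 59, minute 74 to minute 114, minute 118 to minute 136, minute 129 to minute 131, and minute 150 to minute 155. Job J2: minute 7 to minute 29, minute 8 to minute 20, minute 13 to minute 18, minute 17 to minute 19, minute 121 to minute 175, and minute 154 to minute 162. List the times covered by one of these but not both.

Merge the first list: minute 25 to minute 59, minute 74 to minute 114, minute 118 to minute 136, minute 150 to minute 155.
Merge the second list: minute 7 to minute 29, minute 121 to minute 175.
A but not B: minute 29 to minute 59, minute 74 to minute 114, minute 118 to minute 121.
B but not A: minute 7 to minute 25, minute 136 to minute 150, minute 155 to minute 175.
Combining gives A △ B.

minute 7 to minute 25, minute 29 to minute 59, minute 74 to minute 114, minute 118 to minute 121, minute 136 to minute 150, minute 155 to minute 175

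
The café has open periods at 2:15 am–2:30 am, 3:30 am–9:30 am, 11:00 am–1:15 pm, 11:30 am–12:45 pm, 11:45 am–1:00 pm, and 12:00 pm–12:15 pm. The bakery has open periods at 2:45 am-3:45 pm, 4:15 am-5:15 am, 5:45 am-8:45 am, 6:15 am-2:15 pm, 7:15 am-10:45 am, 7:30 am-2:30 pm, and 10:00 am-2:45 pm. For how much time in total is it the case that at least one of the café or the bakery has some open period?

A, merged: 2:15 am–2:30 am, 3:30 am–9:30 am, 11:00 am–1:15 pm.
B, merged: 2:45 am–3:45 pm.
A ∪ B = 2:15 am–2:30 am, 2:45 am–3:45 pm.
Total: 15 min + 13 h = 13 h 15 min.

13 h 15 min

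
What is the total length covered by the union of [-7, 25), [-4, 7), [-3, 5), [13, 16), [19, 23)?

Merged: [-7, 25).
Length: 32.

32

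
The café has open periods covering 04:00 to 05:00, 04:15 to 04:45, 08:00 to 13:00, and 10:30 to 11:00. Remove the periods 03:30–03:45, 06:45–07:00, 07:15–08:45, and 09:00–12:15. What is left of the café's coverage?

04:00-05:00, 08:45-09:00, 12:15-13:00

Merge the first list: 04:00-05:00, 08:00-13:00.
04:00-05:00: no B overlap → unchanged.
08:00-13:00 minus B → 08:45-09:00, 12:15-13:00.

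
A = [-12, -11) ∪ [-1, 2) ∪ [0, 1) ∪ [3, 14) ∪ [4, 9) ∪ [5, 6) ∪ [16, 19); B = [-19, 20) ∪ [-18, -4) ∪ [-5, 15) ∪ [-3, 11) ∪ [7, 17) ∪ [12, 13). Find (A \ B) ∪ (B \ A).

A, merged: [-12, -11), [-1, 2), [3, 14), [16, 19).
B, merged: [-19, 20).
Only in the first: none.
Only in the second: [-19, -12), [-11, -1), [2, 3), [14, 16), [19, 20).
Together these are the periods covered by exactly one.

[-19, -12) ∪ [-11, -1) ∪ [2, 3) ∪ [14, 16) ∪ [19, 20)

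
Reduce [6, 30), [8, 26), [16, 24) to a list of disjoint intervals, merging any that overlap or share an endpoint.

[8, 26) overlaps/touches [6, 30) → extend to [6, 30).
[16, 24) overlaps/touches [6, 30) → extend to [6, 30).

[6, 30)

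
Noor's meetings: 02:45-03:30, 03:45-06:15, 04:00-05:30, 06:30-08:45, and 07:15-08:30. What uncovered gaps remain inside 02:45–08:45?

Covered (merged): 02:45–03:30, 03:45–06:15, 06:30–08:45.
Gaps within 02:45–08:45: 03:30–03:45, 06:15–06:30.

03:30–03:45, 06:15–06:30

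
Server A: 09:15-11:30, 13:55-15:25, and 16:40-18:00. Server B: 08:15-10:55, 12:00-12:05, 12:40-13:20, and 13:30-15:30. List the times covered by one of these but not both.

Only in the first: 10:55-11:30, 16:40-18:00.
Only in the second: 08:15-09:15, 12:00-12:05, 12:40-13:20, 13:30-13:55, 15:25-15:30.
Together these are the periods covered by exactly one.

08:15-09:15, 10:55-11:30, 12:00-12:05, 12:40-13:20, 13:30-13:55, 15:25-15:30, 16:40-18:00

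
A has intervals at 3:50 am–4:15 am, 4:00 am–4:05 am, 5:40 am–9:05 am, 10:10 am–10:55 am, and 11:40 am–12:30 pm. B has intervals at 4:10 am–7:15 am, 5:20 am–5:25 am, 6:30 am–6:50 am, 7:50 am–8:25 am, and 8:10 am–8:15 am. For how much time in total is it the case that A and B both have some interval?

2 h 15 min

Merge the first list: 3:50 am-4:15 am, 5:40 am-9:05 am, 10:10 am-10:55 am, 11:40 am-12:30 pm.
Merge the second list: 4:10 am-7:15 am, 7:50 am-8:25 am.
A ∩ B = 4:10 am-4:15 am, 5:40 am-7:15 am, 7:50 am-8:25 am.
Total: 5 min + 1 h 35 min + 35 min = 2 h 15 min.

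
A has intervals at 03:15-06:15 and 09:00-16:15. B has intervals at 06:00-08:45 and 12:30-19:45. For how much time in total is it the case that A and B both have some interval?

A ∩ B = 06:00–06:15, 12:30–16:15.
Total: 15 min + 3 h 45 min = 4 h.

4 h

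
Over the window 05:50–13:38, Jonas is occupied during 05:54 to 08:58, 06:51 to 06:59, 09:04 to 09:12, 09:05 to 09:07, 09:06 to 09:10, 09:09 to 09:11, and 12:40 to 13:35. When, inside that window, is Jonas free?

05:50-05:54, 08:58-09:04, 09:12-12:40, 13:35-13:38

After merging, the occupied span is 05:54-08:58, 09:04-09:12, 12:40-13:35.
Uncovered inside 05:50-13:38: 05:50-05:54, 08:58-09:04, 09:12-12:40, 13:35-13:38.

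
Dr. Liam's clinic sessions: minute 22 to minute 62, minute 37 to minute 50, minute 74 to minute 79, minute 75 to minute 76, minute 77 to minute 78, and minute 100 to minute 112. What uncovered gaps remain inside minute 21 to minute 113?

The merged coverage is minute 22 to minute 62, minute 74 to minute 79, minute 100 to minute 112.
Uncovered inside minute 21 to minute 113: minute 21 to minute 22, minute 62 to minute 74, minute 79 to minute 100, minute 112 to minute 113.

minute 21 to minute 22, minute 62 to minute 74, minute 79 to minute 100, minute 112 to minute 113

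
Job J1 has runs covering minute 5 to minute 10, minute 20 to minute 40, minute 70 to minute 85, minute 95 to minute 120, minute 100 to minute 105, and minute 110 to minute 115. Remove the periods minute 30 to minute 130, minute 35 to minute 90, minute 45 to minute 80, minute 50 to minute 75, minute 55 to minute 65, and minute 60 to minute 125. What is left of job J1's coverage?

minute 5 to minute 10, minute 20 to minute 30

A, merged: minute 5 to minute 10, minute 20 to minute 40, minute 70 to minute 85, minute 95 to minute 120.
B, merged: minute 30 to minute 130.
minute 5 to minute 10: nothing removed.
minute 20 to minute 40 \ B = minute 20 to minute 30.
minute 70 to minute 85: entirely removed.
minute 95 to minute 120: entirely removed.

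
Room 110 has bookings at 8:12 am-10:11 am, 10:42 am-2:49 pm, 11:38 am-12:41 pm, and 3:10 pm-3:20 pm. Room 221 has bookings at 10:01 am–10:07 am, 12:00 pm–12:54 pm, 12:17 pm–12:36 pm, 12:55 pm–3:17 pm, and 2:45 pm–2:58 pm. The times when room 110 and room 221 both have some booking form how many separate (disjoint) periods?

4

A, merged: 8:12 am–10:11 am, 10:42 am–2:49 pm, 3:10 pm–3:20 pm.
B, merged: 10:01 am–10:07 am, 12:00 pm–12:54 pm, 12:55 pm–3:17 pm.
A ∩ B = 10:01 am–10:07 am, 12:00 pm–12:54 pm, 12:55 pm–2:49 pm, 3:10 pm–3:17 pm.
That is 4 disjoint pieces.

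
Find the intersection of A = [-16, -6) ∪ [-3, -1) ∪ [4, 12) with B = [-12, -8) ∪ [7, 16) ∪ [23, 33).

[-16, -6) ∩ B → [-12, -8).
[-3, -1) meets no B interval.
[4, 12) ∩ B → [7, 12).

[-12, -8) ∪ [7, 12)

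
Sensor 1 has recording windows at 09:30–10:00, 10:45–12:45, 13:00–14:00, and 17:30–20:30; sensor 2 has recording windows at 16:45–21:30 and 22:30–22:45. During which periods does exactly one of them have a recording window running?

A but not B: 09:30–10:00, 10:45–12:45, 13:00–14:00.
B but not A: 16:45–17:30, 20:30–21:30, 22:30–22:45.
Combining gives A △ B.

09:30–10:00, 10:45–12:45, 13:00–14:00, 16:45–17:30, 20:30–21:30, 22:30–22:45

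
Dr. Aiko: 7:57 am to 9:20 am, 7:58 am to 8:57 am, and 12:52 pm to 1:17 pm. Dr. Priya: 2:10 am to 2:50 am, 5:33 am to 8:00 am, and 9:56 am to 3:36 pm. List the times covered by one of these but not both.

2:10 am-2:50 am, 5:33 am-7:57 am, 8:00 am-9:20 am, 9:56 am-12:52 pm, 1:17 pm-3:36 pm

Merge the first list: 7:57 am-9:20 am, 12:52 pm-1:17 pm.
Only in the first: 8:00 am-9:20 am.
Only in the second: 2:10 am-2:50 am, 5:33 am-7:57 am, 9:56 am-12:52 pm, 1:17 pm-3:36 pm.
Together these are the periods covered by exactly one.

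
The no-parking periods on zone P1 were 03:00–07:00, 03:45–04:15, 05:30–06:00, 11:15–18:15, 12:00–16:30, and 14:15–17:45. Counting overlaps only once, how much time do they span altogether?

11 h

Merged: 03:00–07:00, 11:15–18:15.
Lengths: 4 h + 7 h = 11 h.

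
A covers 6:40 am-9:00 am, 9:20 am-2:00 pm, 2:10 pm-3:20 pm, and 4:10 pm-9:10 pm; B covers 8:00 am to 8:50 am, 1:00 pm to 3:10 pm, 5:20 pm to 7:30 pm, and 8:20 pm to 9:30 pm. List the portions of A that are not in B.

6:40 am-8:00 am, 8:50 am-9:00 am, 9:20 am-1:00 pm, 3:10 pm-3:20 pm, 4:10 pm-5:20 pm, 7:30 pm-8:20 pm

6:40 am-9:00 am with B removed leaves 6:40 am-8:00 am, 8:50 am-9:00 am.
9:20 am-2:00 pm with B removed leaves 9:20 am-1:00 pm.
2:10 pm-3:20 pm with B removed leaves 3:10 pm-3:20 pm.
4:10 pm-9:10 pm with B removed leaves 4:10 pm-5:20 pm, 7:30 pm-8:20 pm.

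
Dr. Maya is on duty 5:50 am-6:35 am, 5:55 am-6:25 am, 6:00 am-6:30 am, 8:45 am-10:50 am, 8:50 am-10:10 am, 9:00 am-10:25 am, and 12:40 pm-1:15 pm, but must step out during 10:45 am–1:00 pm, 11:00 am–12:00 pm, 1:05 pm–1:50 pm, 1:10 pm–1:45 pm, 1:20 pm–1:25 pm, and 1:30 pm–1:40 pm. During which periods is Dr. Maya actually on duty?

Merge the first list: 5:50 am-6:35 am, 8:45 am-10:50 am, 12:40 pm-1:15 pm.
Merge the second list: 10:45 am-1:00 pm, 1:05 pm-1:50 pm.
5:50 am-6:35 am is untouched.
8:45 am-10:50 am with B removed leaves 8:45 am-10:45 am.
12:40 pm-1:15 pm with B removed leaves 1:00 pm-1:05 pm.

5:50 am-6:35 am, 8:45 am-10:45 am, 1:00 pm-1:05 pm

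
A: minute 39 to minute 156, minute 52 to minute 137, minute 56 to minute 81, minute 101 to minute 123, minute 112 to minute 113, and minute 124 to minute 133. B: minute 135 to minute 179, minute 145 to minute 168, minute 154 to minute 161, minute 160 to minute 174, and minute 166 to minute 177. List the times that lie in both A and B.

Merge the first list: minute 39 to minute 156.
Merge the second list: minute 135 to minute 179.
minute 39 to minute 156 overlaps B on minute 135 to minute 156.

minute 135 to minute 156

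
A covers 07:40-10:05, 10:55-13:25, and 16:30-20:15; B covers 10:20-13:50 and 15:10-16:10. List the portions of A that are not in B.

07:40–10:05, 16:30–20:15

07:40–10:05: nothing removed.
10:55–13:25: entirely removed.
16:30–20:15: nothing removed.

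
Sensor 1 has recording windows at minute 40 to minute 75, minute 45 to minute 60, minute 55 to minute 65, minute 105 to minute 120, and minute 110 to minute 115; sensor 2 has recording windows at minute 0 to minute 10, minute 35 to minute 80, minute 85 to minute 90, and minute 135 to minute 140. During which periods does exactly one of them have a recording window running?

minute 0 to minute 10, minute 35 to minute 40, minute 75 to minute 80, minute 85 to minute 90, minute 105 to minute 120, minute 135 to minute 140

First set merges to minute 40 to minute 75, minute 105 to minute 120.
A but not B: minute 105 to minute 120.
B but not A: minute 0 to minute 10, minute 35 to minute 40, minute 75 to minute 80, minute 85 to minute 90, minute 135 to minute 140.
Combining gives A △ B.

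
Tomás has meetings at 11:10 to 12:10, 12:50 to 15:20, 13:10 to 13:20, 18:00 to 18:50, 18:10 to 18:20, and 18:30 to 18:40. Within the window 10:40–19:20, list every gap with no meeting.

10:40-11:10, 12:10-12:50, 15:20-18:00, 18:50-19:20

Covered (merged): 11:10-12:10, 12:50-15:20, 18:00-18:50.
Complement within 10:40-19:20: 10:40-11:10, 12:10-12:50, 15:20-18:00, 18:50-19:20.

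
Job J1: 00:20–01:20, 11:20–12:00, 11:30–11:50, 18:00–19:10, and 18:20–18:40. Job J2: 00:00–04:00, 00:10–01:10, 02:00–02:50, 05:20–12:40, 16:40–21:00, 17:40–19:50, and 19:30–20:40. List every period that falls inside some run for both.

Merge the first list: 00:20–01:20, 11:20–12:00, 18:00–19:10.
Merge the second list: 00:00–04:00, 05:20–12:40, 16:40–21:00.
00:20–01:20 meets the second set on 00:20–01:20.
11:20–12:00 meets the second set on 11:20–12:00.
18:00–19:10 meets the second set on 18:00–19:10.

00:20–01:20, 11:20–12:00, 18:00–19:10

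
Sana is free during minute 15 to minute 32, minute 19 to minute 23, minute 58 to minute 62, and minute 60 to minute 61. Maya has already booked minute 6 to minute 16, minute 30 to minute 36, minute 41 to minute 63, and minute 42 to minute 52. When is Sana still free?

minute 16 to minute 30

Merge the first list: minute 15 to minute 32, minute 58 to minute 62.
Merge the second list: minute 6 to minute 16, minute 30 to minute 36, minute 41 to minute 63.
minute 15 to minute 32 with B removed leaves minute 16 to minute 30.
minute 58 to minute 62 lies entirely inside B → drops out.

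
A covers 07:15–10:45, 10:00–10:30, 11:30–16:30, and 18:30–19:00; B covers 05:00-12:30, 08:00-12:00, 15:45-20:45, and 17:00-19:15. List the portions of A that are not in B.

Merge the first list: 07:15–10:45, 11:30–16:30, 18:30–19:00.
Merge the second list: 05:00–12:30, 15:45–20:45.
07:15–10:45: fully covered by B → removed.
11:30–16:30 minus B → 12:30–15:45.
18:30–19:00: fully covered by B → removed.

12:30–15:45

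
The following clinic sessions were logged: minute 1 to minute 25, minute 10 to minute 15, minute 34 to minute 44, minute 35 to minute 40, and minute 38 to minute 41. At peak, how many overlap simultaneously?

At minute 38, 3 of the intervals are simultaneously active.
No point has more.

3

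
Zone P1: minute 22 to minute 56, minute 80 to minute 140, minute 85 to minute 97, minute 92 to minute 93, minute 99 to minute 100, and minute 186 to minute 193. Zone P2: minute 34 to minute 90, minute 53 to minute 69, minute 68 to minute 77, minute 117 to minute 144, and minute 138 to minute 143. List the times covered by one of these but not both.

Merge the first list: minute 22 to minute 56, minute 80 to minute 140, minute 186 to minute 193.
Merge the second list: minute 34 to minute 90, minute 117 to minute 144.
A \ B = minute 22 to minute 34, minute 90 to minute 117, minute 186 to minute 193.
B \ A = minute 56 to minute 80, minute 140 to minute 144.
Union of the two gives the symmetric difference.

minute 22 to minute 34, minute 56 to minute 80, minute 90 to minute 117, minute 140 to minute 144, minute 186 to minute 193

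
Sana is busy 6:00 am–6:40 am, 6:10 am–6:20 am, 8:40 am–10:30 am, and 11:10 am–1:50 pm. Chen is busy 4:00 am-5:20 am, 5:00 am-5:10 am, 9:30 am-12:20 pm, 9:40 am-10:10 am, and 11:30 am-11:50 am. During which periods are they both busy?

9:30 am–10:30 am, 11:10 am–12:20 pm

Merge the first list: 6:00 am–6:40 am, 8:40 am–10:30 am, 11:10 am–1:50 pm.
Merge the second list: 4:00 am–5:20 am, 9:30 am–12:20 pm.
6:00 am–6:40 am: no overlap with the second set.
8:40 am–10:30 am meets the second set on 9:30 am–10:30 am.
11:10 am–1:50 pm meets the second set on 11:10 am–12:20 pm.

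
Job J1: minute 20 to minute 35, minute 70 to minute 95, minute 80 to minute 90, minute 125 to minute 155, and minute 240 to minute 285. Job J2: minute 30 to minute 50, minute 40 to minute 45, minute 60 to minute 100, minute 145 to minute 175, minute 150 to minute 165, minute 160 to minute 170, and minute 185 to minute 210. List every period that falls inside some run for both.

minute 30 to minute 35, minute 70 to minute 95, minute 145 to minute 155

Merge the first list: minute 20 to minute 35, minute 70 to minute 95, minute 125 to minute 155, minute 240 to minute 285.
Merge the second list: minute 30 to minute 50, minute 60 to minute 100, minute 145 to minute 175, minute 185 to minute 210.
minute 20 to minute 35 overlaps B on minute 30 to minute 35.
minute 70 to minute 95 overlaps B on minute 70 to minute 95.
minute 125 to minute 155 overlaps B on minute 145 to minute 155.
minute 240 to minute 285 falls entirely outside B.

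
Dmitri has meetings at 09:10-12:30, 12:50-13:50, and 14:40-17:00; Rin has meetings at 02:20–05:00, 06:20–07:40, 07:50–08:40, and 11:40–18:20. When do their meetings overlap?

11:40-12:30, 12:50-13:50, 14:40-17:00

09:10-12:30 overlaps B on 11:40-12:30.
12:50-13:50 overlaps B on 12:50-13:50.
14:40-17:00 overlaps B on 14:40-17:00.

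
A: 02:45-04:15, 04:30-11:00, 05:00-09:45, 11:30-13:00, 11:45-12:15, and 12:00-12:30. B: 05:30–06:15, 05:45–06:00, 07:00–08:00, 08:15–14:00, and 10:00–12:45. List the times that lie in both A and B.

05:30–06:15, 07:00–08:00, 08:15–11:00, 11:30–13:00

A, merged: 02:45–04:15, 04:30–11:00, 11:30–13:00.
B, merged: 05:30–06:15, 07:00–08:00, 08:15–14:00.
02:45–04:15: no overlap with the second set.
04:30–11:00 meets the second set on 05:30–06:15, 07:00–08:00, 08:15–11:00.
11:30–13:00 meets the second set on 11:30–13:00.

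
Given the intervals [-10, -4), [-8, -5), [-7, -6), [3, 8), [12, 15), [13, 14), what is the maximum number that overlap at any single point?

3

Walk the sorted start/end points keeping a running depth.
The depth first hits 3 at -7.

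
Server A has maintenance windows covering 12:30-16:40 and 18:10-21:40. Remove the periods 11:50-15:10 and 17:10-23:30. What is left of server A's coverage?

15:10–16:40

12:30–16:40 with B removed leaves 15:10–16:40.
18:10–21:40 lies entirely inside B → drops out.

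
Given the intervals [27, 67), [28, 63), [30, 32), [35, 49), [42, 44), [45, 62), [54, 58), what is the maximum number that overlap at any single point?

4

Sweep endpoints in order; track running count of active intervals.
Peak of 4 reached at 42.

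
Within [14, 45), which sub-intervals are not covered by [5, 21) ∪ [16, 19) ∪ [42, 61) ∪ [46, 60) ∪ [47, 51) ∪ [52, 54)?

[21, 42)

The merged coverage is [5, 21), [42, 61).
Gaps within [14, 45): [21, 42).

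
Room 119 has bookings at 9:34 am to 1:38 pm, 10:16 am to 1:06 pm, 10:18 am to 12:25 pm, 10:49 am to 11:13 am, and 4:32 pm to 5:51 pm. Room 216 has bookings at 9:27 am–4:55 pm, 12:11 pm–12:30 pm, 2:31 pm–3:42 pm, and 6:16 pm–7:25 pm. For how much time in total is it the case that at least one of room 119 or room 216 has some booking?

9 h 33 min

Merge the first list: 9:34 am–1:38 pm, 4:32 pm–5:51 pm.
Merge the second list: 9:27 am–4:55 pm, 6:16 pm–7:25 pm.
A ∪ B = 9:27 am–5:51 pm, 6:16 pm–7:25 pm.
Total: 8 h 24 min + 1 h 9 min = 9 h 33 min.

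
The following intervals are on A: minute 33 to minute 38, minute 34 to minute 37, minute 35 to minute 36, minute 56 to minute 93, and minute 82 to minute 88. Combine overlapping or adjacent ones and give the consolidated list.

minute 34 to minute 37 overlaps/touches minute 33 to minute 38 → extend to minute 33 to minute 38.
minute 35 to minute 36 overlaps/touches minute 33 to minute 38 → extend to minute 33 to minute 38.
minute 56 to minute 93 is disjoint → start new block.
minute 82 to minute 88 overlaps/touches minute 56 to minute 93 → extend to minute 56 to minute 93.

minute 33 to minute 38, minute 56 to minute 93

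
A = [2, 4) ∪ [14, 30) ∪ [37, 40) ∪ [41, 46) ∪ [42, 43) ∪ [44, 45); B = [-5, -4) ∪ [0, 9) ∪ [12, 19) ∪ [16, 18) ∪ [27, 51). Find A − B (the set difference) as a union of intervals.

[19, 27)

Merge the first list: [2, 4), [14, 30), [37, 40), [41, 46).
Merge the second list: [-5, -4), [0, 9), [12, 19), [27, 51).
[2, 4): fully covered by B → removed.
[14, 30) minus B → [19, 27).
[37, 40): fully covered by B → removed.
[41, 46): fully covered by B → removed.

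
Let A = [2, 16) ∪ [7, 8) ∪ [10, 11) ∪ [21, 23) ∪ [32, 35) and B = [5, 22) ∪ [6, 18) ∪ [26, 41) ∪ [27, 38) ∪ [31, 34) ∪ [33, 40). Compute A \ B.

[2, 5) ∪ [22, 23)

A, merged: [2, 16), [21, 23), [32, 35).
B, merged: [5, 22), [26, 41).
[2, 16) minus B → [2, 5).
[21, 23) minus B → [22, 23).
[32, 35): fully covered by B → removed.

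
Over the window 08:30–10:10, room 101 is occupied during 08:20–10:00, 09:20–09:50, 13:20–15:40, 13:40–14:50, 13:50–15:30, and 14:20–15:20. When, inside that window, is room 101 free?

10:00–10:10

The merged coverage is 08:20–10:00, 13:20–15:40.
Uncovered inside 08:30–10:10: 10:00–10:10.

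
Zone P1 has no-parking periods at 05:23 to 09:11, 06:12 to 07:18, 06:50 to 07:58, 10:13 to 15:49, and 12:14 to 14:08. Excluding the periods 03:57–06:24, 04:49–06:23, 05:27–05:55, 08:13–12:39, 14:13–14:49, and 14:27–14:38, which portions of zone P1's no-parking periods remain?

06:24–08:13, 12:39–14:13, 14:49–15:49

A, merged: 05:23–09:11, 10:13–15:49.
B, merged: 03:57–06:24, 08:13–12:39, 14:13–14:49.
05:23–09:11 minus B → 06:24–08:13.
10:13–15:49 minus B → 12:39–14:13, 14:49–15:49.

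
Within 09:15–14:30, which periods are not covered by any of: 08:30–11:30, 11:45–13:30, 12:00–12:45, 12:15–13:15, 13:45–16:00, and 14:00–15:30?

11:30-11:45, 13:30-13:45

The merged coverage is 08:30-11:30, 11:45-13:30, 13:45-16:00.
Uncovered inside 09:15-14:30: 11:30-11:45, 13:30-13:45.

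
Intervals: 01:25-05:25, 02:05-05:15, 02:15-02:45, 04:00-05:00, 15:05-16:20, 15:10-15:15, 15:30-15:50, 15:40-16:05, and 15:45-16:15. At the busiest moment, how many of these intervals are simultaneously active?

Sweep endpoints in order; track running count of active intervals.
Peak of 4 reached at 15:45.

4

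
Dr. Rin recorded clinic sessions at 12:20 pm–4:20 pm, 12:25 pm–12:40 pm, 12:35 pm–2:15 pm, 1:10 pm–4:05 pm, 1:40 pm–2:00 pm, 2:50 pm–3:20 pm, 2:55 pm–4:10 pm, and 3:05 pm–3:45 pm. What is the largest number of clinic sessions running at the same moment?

Sweep endpoints in order; track running count of active intervals.
Peak of 5 reached at 3:05 pm.

5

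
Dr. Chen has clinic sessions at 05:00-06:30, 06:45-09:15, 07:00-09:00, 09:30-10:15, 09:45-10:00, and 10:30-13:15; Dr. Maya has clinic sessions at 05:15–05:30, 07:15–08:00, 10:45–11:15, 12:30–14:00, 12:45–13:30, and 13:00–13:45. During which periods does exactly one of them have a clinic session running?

05:00-05:15, 05:30-06:30, 06:45-07:15, 08:00-09:15, 09:30-10:15, 10:30-10:45, 11:15-12:30, 13:15-14:00

A, merged: 05:00-06:30, 06:45-09:15, 09:30-10:15, 10:30-13:15.
B, merged: 05:15-05:30, 07:15-08:00, 10:45-11:15, 12:30-14:00.
A \ B = 05:00-05:15, 05:30-06:30, 06:45-07:15, 08:00-09:15, 09:30-10:15, 10:30-10:45, 11:15-12:30.
B \ A = 13:15-14:00.
Union of the two gives the symmetric difference.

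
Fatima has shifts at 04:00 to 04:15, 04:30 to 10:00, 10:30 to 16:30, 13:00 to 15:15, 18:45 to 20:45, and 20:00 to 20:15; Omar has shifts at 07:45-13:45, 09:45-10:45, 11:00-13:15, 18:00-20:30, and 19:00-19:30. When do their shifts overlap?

07:45–10:00, 10:30–13:45, 18:45–20:30

Merge the first list: 04:00–04:15, 04:30–10:00, 10:30–16:30, 18:45–20:45.
Merge the second list: 07:45–13:45, 18:00–20:30.
04:00–04:15 meets no B interval.
04:30–10:00 ∩ B → 07:45–10:00.
10:30–16:30 ∩ B → 10:30–13:45.
18:45–20:45 ∩ B → 18:45–20:30.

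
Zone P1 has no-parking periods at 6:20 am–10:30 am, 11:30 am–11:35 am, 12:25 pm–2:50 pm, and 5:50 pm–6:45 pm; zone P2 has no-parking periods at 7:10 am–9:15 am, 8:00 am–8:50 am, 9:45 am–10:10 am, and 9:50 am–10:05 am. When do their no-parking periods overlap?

7:10 am–9:15 am, 9:45 am–10:10 am

B, merged: 7:10 am–9:15 am, 9:45 am–10:10 am.
6:20 am–10:30 am meets the second set on 7:10 am–9:15 am, 9:45 am–10:10 am.
11:30 am–11:35 am: no overlap with the second set.
12:25 pm–2:50 pm: no overlap with the second set.
5:50 pm–6:45 pm: no overlap with the second set.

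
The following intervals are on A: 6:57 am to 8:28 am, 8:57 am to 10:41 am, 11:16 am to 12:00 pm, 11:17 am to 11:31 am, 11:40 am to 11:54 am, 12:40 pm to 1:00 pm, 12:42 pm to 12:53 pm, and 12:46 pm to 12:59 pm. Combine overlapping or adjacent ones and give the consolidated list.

6:57 am–8:28 am, 8:57 am–10:41 am, 11:16 am–12:00 pm, 12:40 pm–1:00 pm

8:57 am–10:41 am is disjoint → start new block.
11:16 am–12:00 pm is disjoint → start new block.
11:17 am–11:31 am overlaps/touches 11:16 am–12:00 pm → extend to 11:16 am–12:00 pm.
11:40 am–11:54 am overlaps/touches 11:16 am–12:00 pm → extend to 11:16 am–12:00 pm.
12:40 pm–1:00 pm is disjoint → start new block.
12:42 pm–12:53 pm overlaps/touches 12:40 pm–1:00 pm → extend to 12:40 pm–1:00 pm.
12:46 pm–12:59 pm overlaps/touches 12:40 pm–1:00 pm → extend to 12:40 pm–1:00 pm.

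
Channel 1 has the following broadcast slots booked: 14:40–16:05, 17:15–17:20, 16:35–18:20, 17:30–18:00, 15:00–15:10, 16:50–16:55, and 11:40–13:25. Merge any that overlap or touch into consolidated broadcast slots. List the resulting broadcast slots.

Sort by start: 11:40–13:25, 14:40–16:05, 15:00–15:10, 16:35–18:20, 16:50–16:55, 17:15–17:20, 17:30–18:00.
14:40–16:05 is disjoint → start new block.
15:00–15:10 overlaps/touches 14:40–16:05 → extend to 14:40–16:05.
16:35–18:20 is disjoint → start new block.
16:50–16:55 overlaps/touches 16:35–18:20 → extend to 16:35–18:20.
17:15–17:20 overlaps/touches 16:35–18:20 → extend to 16:35–18:20.
17:30–18:00 overlaps/touches 16:35–18:20 → extend to 16:35–18:20.

11:40–13:25, 14:40–16:05, 16:35–18:20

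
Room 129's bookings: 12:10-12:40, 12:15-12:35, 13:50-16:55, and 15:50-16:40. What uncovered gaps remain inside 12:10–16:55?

After merging, the occupied span is 12:10–12:40, 13:50–16:55.
Uncovered inside 12:10–16:55: 12:40–13:50.

12:40–13:50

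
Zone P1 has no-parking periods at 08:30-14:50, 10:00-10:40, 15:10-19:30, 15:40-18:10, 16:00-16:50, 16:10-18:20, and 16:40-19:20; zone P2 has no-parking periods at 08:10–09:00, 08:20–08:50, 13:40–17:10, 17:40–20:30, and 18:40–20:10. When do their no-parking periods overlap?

08:30–09:00, 13:40–14:50, 15:10–17:10, 17:40–19:30

Merge the first list: 08:30–14:50, 15:10–19:30.
Merge the second list: 08:10–09:00, 13:40–17:10, 17:40–20:30.
08:30–14:50 overlaps B on 08:30–09:00, 13:40–14:50.
15:10–19:30 overlaps B on 15:10–17:10, 17:40–19:30.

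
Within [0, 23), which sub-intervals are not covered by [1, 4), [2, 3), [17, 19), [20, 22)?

After merging, the occupied span is [1, 4), [17, 19), [20, 22).
Gaps within [0, 23): [0, 1), [4, 17), [19, 20), [22, 23).

[0, 1) ∪ [4, 17) ∪ [19, 20) ∪ [22, 23)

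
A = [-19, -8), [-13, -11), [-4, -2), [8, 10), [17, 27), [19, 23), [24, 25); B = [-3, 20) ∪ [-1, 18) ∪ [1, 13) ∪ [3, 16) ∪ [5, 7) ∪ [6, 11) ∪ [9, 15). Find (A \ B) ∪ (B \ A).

Merge the first list: [-19, -8), [-4, -2), [8, 10), [17, 27).
Merge the second list: [-3, 20).
A \ B = [-19, -8), [-4, -3), [20, 27).
B \ A = [-2, 8), [10, 17).
Union of the two gives the symmetric difference.

[-19, -8) ∪ [-4, -3) ∪ [-2, 8) ∪ [10, 17) ∪ [20, 27)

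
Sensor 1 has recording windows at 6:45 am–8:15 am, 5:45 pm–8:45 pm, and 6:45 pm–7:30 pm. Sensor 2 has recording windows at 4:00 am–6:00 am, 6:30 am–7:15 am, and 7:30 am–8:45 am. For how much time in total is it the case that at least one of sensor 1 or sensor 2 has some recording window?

Merge the first list: 6:45 am–8:15 am, 5:45 pm–8:45 pm.
A ∪ B = 4:00 am–6:00 am, 6:30 am–8:45 am, 5:45 pm–8:45 pm.
Total: 2 h + 2 h 15 min + 3 h = 7 h 15 min.

7 h 15 min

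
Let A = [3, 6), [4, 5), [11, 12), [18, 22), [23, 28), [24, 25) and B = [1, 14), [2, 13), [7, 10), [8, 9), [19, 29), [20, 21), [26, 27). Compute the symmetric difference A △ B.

[1, 3) ∪ [6, 11) ∪ [12, 14) ∪ [18, 19) ∪ [22, 23) ∪ [28, 29)

First set merges to [3, 6), [11, 12), [18, 22), [23, 28).
Second set merges to [1, 14), [19, 29).
A but not B: [18, 19).
B but not A: [1, 3), [6, 11), [12, 14), [22, 23), [28, 29).
Combining gives A △ B.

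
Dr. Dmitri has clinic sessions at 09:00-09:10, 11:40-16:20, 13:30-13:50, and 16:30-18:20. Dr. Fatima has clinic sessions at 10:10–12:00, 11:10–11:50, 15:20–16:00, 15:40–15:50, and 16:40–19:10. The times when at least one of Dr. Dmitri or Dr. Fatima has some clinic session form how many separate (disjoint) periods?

A, merged: 09:00–09:10, 11:40–16:20, 16:30–18:20.
B, merged: 10:10–12:00, 15:20–16:00, 16:40–19:10.
A ∪ B = 09:00–09:10, 10:10–16:20, 16:30–19:10.
That is 3 disjoint pieces.

3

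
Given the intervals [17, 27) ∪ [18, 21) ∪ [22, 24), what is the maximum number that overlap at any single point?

2

At 18, 2 of the intervals are simultaneously active.
No point has more.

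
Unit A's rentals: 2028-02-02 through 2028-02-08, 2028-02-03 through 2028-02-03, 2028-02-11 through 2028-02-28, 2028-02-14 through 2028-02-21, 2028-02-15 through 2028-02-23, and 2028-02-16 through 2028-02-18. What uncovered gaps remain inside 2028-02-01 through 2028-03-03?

The merged coverage is 2028-02-02 through 2028-02-08, 2028-02-11 through 2028-02-28.
Gaps within 2028-02-01 through 2028-03-03: 2028-02-01 through 2028-02-01, 2028-02-09 through 2028-02-10, 2028-02-29 through 2028-03-03.

2028-02-01 through 2028-02-01, 2028-02-09 through 2028-02-10, 2028-02-29 through 2028-03-03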